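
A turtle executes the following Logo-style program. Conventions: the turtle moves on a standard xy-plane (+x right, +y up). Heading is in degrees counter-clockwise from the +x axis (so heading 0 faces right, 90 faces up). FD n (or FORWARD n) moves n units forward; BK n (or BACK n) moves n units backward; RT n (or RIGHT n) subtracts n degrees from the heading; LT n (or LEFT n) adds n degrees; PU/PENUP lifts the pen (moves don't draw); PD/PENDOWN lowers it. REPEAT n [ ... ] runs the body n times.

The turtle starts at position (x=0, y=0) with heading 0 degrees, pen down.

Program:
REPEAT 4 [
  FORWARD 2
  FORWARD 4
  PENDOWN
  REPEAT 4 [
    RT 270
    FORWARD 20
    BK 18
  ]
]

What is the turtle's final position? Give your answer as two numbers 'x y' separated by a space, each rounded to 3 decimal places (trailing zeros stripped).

Executing turtle program step by step:
Start: pos=(0,0), heading=0, pen down
REPEAT 4 [
  -- iteration 1/4 --
  FD 2: (0,0) -> (2,0) [heading=0, draw]
  FD 4: (2,0) -> (6,0) [heading=0, draw]
  PD: pen down
  REPEAT 4 [
    -- iteration 1/4 --
    RT 270: heading 0 -> 90
    FD 20: (6,0) -> (6,20) [heading=90, draw]
    BK 18: (6,20) -> (6,2) [heading=90, draw]
    -- iteration 2/4 --
    RT 270: heading 90 -> 180
    FD 20: (6,2) -> (-14,2) [heading=180, draw]
    BK 18: (-14,2) -> (4,2) [heading=180, draw]
    -- iteration 3/4 --
    RT 270: heading 180 -> 270
    FD 20: (4,2) -> (4,-18) [heading=270, draw]
    BK 18: (4,-18) -> (4,0) [heading=270, draw]
    -- iteration 4/4 --
    RT 270: heading 270 -> 0
    FD 20: (4,0) -> (24,0) [heading=0, draw]
    BK 18: (24,0) -> (6,0) [heading=0, draw]
  ]
  -- iteration 2/4 --
  FD 2: (6,0) -> (8,0) [heading=0, draw]
  FD 4: (8,0) -> (12,0) [heading=0, draw]
  PD: pen down
  REPEAT 4 [
    -- iteration 1/4 --
    RT 270: heading 0 -> 90
    FD 20: (12,0) -> (12,20) [heading=90, draw]
    BK 18: (12,20) -> (12,2) [heading=90, draw]
    -- iteration 2/4 --
    RT 270: heading 90 -> 180
    FD 20: (12,2) -> (-8,2) [heading=180, draw]
    BK 18: (-8,2) -> (10,2) [heading=180, draw]
    -- iteration 3/4 --
    RT 270: heading 180 -> 270
    FD 20: (10,2) -> (10,-18) [heading=270, draw]
    BK 18: (10,-18) -> (10,0) [heading=270, draw]
    -- iteration 4/4 --
    RT 270: heading 270 -> 0
    FD 20: (10,0) -> (30,0) [heading=0, draw]
    BK 18: (30,0) -> (12,0) [heading=0, draw]
  ]
  -- iteration 3/4 --
  FD 2: (12,0) -> (14,0) [heading=0, draw]
  FD 4: (14,0) -> (18,0) [heading=0, draw]
  PD: pen down
  REPEAT 4 [
    -- iteration 1/4 --
    RT 270: heading 0 -> 90
    FD 20: (18,0) -> (18,20) [heading=90, draw]
    BK 18: (18,20) -> (18,2) [heading=90, draw]
    -- iteration 2/4 --
    RT 270: heading 90 -> 180
    FD 20: (18,2) -> (-2,2) [heading=180, draw]
    BK 18: (-2,2) -> (16,2) [heading=180, draw]
    -- iteration 3/4 --
    RT 270: heading 180 -> 270
    FD 20: (16,2) -> (16,-18) [heading=270, draw]
    BK 18: (16,-18) -> (16,0) [heading=270, draw]
    -- iteration 4/4 --
    RT 270: heading 270 -> 0
    FD 20: (16,0) -> (36,0) [heading=0, draw]
    BK 18: (36,0) -> (18,0) [heading=0, draw]
  ]
  -- iteration 4/4 --
  FD 2: (18,0) -> (20,0) [heading=0, draw]
  FD 4: (20,0) -> (24,0) [heading=0, draw]
  PD: pen down
  REPEAT 4 [
    -- iteration 1/4 --
    RT 270: heading 0 -> 90
    FD 20: (24,0) -> (24,20) [heading=90, draw]
    BK 18: (24,20) -> (24,2) [heading=90, draw]
    -- iteration 2/4 --
    RT 270: heading 90 -> 180
    FD 20: (24,2) -> (4,2) [heading=180, draw]
    BK 18: (4,2) -> (22,2) [heading=180, draw]
    -- iteration 3/4 --
    RT 270: heading 180 -> 270
    FD 20: (22,2) -> (22,-18) [heading=270, draw]
    BK 18: (22,-18) -> (22,0) [heading=270, draw]
    -- iteration 4/4 --
    RT 270: heading 270 -> 0
    FD 20: (22,0) -> (42,0) [heading=0, draw]
    BK 18: (42,0) -> (24,0) [heading=0, draw]
  ]
]
Final: pos=(24,0), heading=0, 40 segment(s) drawn

Answer: 24 0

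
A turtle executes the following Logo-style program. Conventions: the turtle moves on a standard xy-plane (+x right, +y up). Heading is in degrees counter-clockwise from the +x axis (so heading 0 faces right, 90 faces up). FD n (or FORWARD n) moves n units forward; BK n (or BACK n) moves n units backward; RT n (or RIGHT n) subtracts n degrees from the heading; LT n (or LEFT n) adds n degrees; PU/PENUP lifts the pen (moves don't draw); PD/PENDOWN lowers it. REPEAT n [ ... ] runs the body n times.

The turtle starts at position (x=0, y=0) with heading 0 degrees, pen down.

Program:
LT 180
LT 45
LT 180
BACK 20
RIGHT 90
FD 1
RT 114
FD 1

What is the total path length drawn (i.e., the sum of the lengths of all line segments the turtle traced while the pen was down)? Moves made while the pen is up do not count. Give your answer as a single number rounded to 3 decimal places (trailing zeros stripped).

Answer: 22

Derivation:
Executing turtle program step by step:
Start: pos=(0,0), heading=0, pen down
LT 180: heading 0 -> 180
LT 45: heading 180 -> 225
LT 180: heading 225 -> 45
BK 20: (0,0) -> (-14.142,-14.142) [heading=45, draw]
RT 90: heading 45 -> 315
FD 1: (-14.142,-14.142) -> (-13.435,-14.849) [heading=315, draw]
RT 114: heading 315 -> 201
FD 1: (-13.435,-14.849) -> (-14.369,-15.208) [heading=201, draw]
Final: pos=(-14.369,-15.208), heading=201, 3 segment(s) drawn

Segment lengths:
  seg 1: (0,0) -> (-14.142,-14.142), length = 20
  seg 2: (-14.142,-14.142) -> (-13.435,-14.849), length = 1
  seg 3: (-13.435,-14.849) -> (-14.369,-15.208), length = 1
Total = 22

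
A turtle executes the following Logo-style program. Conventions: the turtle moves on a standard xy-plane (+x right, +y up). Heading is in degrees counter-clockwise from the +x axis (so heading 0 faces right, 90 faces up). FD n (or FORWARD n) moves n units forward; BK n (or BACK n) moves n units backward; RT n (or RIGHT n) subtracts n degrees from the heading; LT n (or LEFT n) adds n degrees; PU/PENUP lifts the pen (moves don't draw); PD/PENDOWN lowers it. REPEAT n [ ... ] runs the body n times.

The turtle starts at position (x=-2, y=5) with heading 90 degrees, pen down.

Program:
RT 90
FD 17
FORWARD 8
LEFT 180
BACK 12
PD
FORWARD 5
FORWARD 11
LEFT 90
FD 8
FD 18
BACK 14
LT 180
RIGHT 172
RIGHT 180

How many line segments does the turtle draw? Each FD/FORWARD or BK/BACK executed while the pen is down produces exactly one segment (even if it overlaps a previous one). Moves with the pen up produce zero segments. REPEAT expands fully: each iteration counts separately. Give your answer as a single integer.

Answer: 8

Derivation:
Executing turtle program step by step:
Start: pos=(-2,5), heading=90, pen down
RT 90: heading 90 -> 0
FD 17: (-2,5) -> (15,5) [heading=0, draw]
FD 8: (15,5) -> (23,5) [heading=0, draw]
LT 180: heading 0 -> 180
BK 12: (23,5) -> (35,5) [heading=180, draw]
PD: pen down
FD 5: (35,5) -> (30,5) [heading=180, draw]
FD 11: (30,5) -> (19,5) [heading=180, draw]
LT 90: heading 180 -> 270
FD 8: (19,5) -> (19,-3) [heading=270, draw]
FD 18: (19,-3) -> (19,-21) [heading=270, draw]
BK 14: (19,-21) -> (19,-7) [heading=270, draw]
LT 180: heading 270 -> 90
RT 172: heading 90 -> 278
RT 180: heading 278 -> 98
Final: pos=(19,-7), heading=98, 8 segment(s) drawn
Segments drawn: 8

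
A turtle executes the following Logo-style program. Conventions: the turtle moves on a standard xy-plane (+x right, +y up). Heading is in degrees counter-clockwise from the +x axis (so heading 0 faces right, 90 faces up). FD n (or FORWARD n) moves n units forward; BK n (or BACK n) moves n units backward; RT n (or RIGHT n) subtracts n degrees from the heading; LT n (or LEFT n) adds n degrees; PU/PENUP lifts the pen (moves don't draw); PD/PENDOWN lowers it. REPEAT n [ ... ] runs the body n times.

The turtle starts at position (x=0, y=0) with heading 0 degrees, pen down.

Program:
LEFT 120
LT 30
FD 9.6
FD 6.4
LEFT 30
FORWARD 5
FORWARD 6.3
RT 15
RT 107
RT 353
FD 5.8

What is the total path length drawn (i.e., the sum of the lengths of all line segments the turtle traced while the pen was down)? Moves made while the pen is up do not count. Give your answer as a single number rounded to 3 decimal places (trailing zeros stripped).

Executing turtle program step by step:
Start: pos=(0,0), heading=0, pen down
LT 120: heading 0 -> 120
LT 30: heading 120 -> 150
FD 9.6: (0,0) -> (-8.314,4.8) [heading=150, draw]
FD 6.4: (-8.314,4.8) -> (-13.856,8) [heading=150, draw]
LT 30: heading 150 -> 180
FD 5: (-13.856,8) -> (-18.856,8) [heading=180, draw]
FD 6.3: (-18.856,8) -> (-25.156,8) [heading=180, draw]
RT 15: heading 180 -> 165
RT 107: heading 165 -> 58
RT 353: heading 58 -> 65
FD 5.8: (-25.156,8) -> (-22.705,13.257) [heading=65, draw]
Final: pos=(-22.705,13.257), heading=65, 5 segment(s) drawn

Segment lengths:
  seg 1: (0,0) -> (-8.314,4.8), length = 9.6
  seg 2: (-8.314,4.8) -> (-13.856,8), length = 6.4
  seg 3: (-13.856,8) -> (-18.856,8), length = 5
  seg 4: (-18.856,8) -> (-25.156,8), length = 6.3
  seg 5: (-25.156,8) -> (-22.705,13.257), length = 5.8
Total = 33.1

Answer: 33.1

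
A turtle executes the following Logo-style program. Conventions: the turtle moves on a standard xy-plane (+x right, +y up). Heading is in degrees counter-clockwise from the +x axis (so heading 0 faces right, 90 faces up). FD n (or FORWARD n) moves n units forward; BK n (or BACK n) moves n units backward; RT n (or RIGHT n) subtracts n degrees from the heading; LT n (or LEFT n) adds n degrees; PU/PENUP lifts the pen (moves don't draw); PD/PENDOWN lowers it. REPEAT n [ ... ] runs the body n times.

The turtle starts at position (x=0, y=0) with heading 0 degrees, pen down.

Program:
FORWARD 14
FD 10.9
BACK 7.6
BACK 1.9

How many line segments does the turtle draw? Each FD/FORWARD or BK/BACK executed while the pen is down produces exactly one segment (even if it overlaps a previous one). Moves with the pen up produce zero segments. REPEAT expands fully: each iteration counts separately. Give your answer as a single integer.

Executing turtle program step by step:
Start: pos=(0,0), heading=0, pen down
FD 14: (0,0) -> (14,0) [heading=0, draw]
FD 10.9: (14,0) -> (24.9,0) [heading=0, draw]
BK 7.6: (24.9,0) -> (17.3,0) [heading=0, draw]
BK 1.9: (17.3,0) -> (15.4,0) [heading=0, draw]
Final: pos=(15.4,0), heading=0, 4 segment(s) drawn
Segments drawn: 4

Answer: 4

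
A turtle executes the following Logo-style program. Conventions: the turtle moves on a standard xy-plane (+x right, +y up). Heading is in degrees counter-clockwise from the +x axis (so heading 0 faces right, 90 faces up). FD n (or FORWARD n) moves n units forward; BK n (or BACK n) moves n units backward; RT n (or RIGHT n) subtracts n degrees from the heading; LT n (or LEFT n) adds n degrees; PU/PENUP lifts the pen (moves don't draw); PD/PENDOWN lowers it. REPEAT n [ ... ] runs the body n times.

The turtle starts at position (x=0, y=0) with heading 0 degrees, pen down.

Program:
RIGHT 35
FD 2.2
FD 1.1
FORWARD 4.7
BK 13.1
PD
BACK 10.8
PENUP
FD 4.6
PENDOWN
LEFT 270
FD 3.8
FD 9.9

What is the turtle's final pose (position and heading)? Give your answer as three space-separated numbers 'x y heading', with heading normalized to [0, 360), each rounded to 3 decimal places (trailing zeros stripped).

Answer: -17.114 -4.741 235

Derivation:
Executing turtle program step by step:
Start: pos=(0,0), heading=0, pen down
RT 35: heading 0 -> 325
FD 2.2: (0,0) -> (1.802,-1.262) [heading=325, draw]
FD 1.1: (1.802,-1.262) -> (2.703,-1.893) [heading=325, draw]
FD 4.7: (2.703,-1.893) -> (6.553,-4.589) [heading=325, draw]
BK 13.1: (6.553,-4.589) -> (-4.178,2.925) [heading=325, draw]
PD: pen down
BK 10.8: (-4.178,2.925) -> (-13.025,9.12) [heading=325, draw]
PU: pen up
FD 4.6: (-13.025,9.12) -> (-9.256,6.481) [heading=325, move]
PD: pen down
LT 270: heading 325 -> 235
FD 3.8: (-9.256,6.481) -> (-11.436,3.369) [heading=235, draw]
FD 9.9: (-11.436,3.369) -> (-17.114,-4.741) [heading=235, draw]
Final: pos=(-17.114,-4.741), heading=235, 7 segment(s) drawn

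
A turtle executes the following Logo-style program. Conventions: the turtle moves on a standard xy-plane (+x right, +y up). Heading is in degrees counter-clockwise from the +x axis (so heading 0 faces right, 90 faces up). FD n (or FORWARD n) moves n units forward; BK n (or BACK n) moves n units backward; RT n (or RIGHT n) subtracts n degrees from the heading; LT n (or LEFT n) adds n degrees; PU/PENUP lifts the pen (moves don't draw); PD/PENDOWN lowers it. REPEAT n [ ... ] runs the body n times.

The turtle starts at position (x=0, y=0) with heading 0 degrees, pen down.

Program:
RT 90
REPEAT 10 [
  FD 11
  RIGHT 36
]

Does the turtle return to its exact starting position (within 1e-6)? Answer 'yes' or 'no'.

Answer: yes

Derivation:
Executing turtle program step by step:
Start: pos=(0,0), heading=0, pen down
RT 90: heading 0 -> 270
REPEAT 10 [
  -- iteration 1/10 --
  FD 11: (0,0) -> (0,-11) [heading=270, draw]
  RT 36: heading 270 -> 234
  -- iteration 2/10 --
  FD 11: (0,-11) -> (-6.466,-19.899) [heading=234, draw]
  RT 36: heading 234 -> 198
  -- iteration 3/10 --
  FD 11: (-6.466,-19.899) -> (-16.927,-23.298) [heading=198, draw]
  RT 36: heading 198 -> 162
  -- iteration 4/10 --
  FD 11: (-16.927,-23.298) -> (-27.389,-19.899) [heading=162, draw]
  RT 36: heading 162 -> 126
  -- iteration 5/10 --
  FD 11: (-27.389,-19.899) -> (-33.855,-11) [heading=126, draw]
  RT 36: heading 126 -> 90
  -- iteration 6/10 --
  FD 11: (-33.855,-11) -> (-33.855,0) [heading=90, draw]
  RT 36: heading 90 -> 54
  -- iteration 7/10 --
  FD 11: (-33.855,0) -> (-27.389,8.899) [heading=54, draw]
  RT 36: heading 54 -> 18
  -- iteration 8/10 --
  FD 11: (-27.389,8.899) -> (-16.927,12.298) [heading=18, draw]
  RT 36: heading 18 -> 342
  -- iteration 9/10 --
  FD 11: (-16.927,12.298) -> (-6.466,8.899) [heading=342, draw]
  RT 36: heading 342 -> 306
  -- iteration 10/10 --
  FD 11: (-6.466,8.899) -> (0,0) [heading=306, draw]
  RT 36: heading 306 -> 270
]
Final: pos=(0,0), heading=270, 10 segment(s) drawn

Start position: (0, 0)
Final position: (0, 0)
Distance = 0; < 1e-6 -> CLOSED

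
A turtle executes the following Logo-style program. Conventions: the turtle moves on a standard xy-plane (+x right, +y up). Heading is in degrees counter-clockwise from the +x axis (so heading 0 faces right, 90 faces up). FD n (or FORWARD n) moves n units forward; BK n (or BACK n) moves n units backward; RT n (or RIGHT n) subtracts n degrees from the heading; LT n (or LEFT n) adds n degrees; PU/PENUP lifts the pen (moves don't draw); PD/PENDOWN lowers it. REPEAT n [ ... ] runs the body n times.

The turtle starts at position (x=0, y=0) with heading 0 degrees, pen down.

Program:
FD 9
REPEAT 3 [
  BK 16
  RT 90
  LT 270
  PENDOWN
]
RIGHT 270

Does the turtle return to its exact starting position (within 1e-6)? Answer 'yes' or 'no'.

Executing turtle program step by step:
Start: pos=(0,0), heading=0, pen down
FD 9: (0,0) -> (9,0) [heading=0, draw]
REPEAT 3 [
  -- iteration 1/3 --
  BK 16: (9,0) -> (-7,0) [heading=0, draw]
  RT 90: heading 0 -> 270
  LT 270: heading 270 -> 180
  PD: pen down
  -- iteration 2/3 --
  BK 16: (-7,0) -> (9,0) [heading=180, draw]
  RT 90: heading 180 -> 90
  LT 270: heading 90 -> 0
  PD: pen down
  -- iteration 3/3 --
  BK 16: (9,0) -> (-7,0) [heading=0, draw]
  RT 90: heading 0 -> 270
  LT 270: heading 270 -> 180
  PD: pen down
]
RT 270: heading 180 -> 270
Final: pos=(-7,0), heading=270, 4 segment(s) drawn

Start position: (0, 0)
Final position: (-7, 0)
Distance = 7; >= 1e-6 -> NOT closed

Answer: no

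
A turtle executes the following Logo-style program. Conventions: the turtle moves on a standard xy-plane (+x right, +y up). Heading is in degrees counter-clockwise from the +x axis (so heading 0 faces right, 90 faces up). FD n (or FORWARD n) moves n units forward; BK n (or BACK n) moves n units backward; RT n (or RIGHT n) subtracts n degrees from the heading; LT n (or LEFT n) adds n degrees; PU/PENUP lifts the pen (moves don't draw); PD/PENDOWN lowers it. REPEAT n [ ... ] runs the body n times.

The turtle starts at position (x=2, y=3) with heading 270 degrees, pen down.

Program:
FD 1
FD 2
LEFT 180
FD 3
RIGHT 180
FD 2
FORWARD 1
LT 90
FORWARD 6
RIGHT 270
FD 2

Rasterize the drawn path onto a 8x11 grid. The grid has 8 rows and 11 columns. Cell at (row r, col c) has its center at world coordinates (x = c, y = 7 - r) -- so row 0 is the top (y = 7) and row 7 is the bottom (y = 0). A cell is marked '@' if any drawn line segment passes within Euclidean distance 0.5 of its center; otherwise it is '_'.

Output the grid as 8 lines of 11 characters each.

Answer: ___________
___________
___________
___________
__@________
__@_____@__
__@_____@__
__@@@@@@@__

Derivation:
Segment 0: (2,3) -> (2,2)
Segment 1: (2,2) -> (2,0)
Segment 2: (2,0) -> (2,3)
Segment 3: (2,3) -> (2,1)
Segment 4: (2,1) -> (2,0)
Segment 5: (2,0) -> (8,-0)
Segment 6: (8,-0) -> (8,2)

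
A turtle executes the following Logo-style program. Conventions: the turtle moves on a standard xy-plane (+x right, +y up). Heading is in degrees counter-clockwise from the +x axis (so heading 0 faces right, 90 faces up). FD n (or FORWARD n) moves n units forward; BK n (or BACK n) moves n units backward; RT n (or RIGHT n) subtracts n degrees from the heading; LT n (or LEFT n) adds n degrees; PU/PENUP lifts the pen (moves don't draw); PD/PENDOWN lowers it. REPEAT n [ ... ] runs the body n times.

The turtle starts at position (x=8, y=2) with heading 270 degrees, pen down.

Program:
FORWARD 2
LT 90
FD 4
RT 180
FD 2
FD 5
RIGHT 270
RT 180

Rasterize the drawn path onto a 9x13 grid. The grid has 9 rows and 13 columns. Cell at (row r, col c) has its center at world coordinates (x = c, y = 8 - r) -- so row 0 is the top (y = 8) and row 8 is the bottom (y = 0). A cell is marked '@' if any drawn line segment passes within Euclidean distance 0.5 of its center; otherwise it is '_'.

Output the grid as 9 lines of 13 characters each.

Segment 0: (8,2) -> (8,0)
Segment 1: (8,0) -> (12,-0)
Segment 2: (12,-0) -> (10,-0)
Segment 3: (10,-0) -> (5,-0)

Answer: _____________
_____________
_____________
_____________
_____________
_____________
________@____
________@____
_____@@@@@@@@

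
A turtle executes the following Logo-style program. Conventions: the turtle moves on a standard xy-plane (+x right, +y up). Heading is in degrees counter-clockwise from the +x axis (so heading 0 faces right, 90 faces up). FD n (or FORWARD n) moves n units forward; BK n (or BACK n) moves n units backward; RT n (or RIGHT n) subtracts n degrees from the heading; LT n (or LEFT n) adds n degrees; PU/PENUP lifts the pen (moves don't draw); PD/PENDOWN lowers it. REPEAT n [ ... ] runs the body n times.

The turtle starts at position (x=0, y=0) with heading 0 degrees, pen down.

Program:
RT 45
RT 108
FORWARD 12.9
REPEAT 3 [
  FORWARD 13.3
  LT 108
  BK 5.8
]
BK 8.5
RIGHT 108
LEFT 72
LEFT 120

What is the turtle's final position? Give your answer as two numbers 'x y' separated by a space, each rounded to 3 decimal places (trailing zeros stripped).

Answer: -0.512 -12.752

Derivation:
Executing turtle program step by step:
Start: pos=(0,0), heading=0, pen down
RT 45: heading 0 -> 315
RT 108: heading 315 -> 207
FD 12.9: (0,0) -> (-11.494,-5.856) [heading=207, draw]
REPEAT 3 [
  -- iteration 1/3 --
  FD 13.3: (-11.494,-5.856) -> (-23.344,-11.895) [heading=207, draw]
  LT 108: heading 207 -> 315
  BK 5.8: (-23.344,-11.895) -> (-27.446,-7.793) [heading=315, draw]
  -- iteration 2/3 --
  FD 13.3: (-27.446,-7.793) -> (-18.041,-17.198) [heading=315, draw]
  LT 108: heading 315 -> 63
  BK 5.8: (-18.041,-17.198) -> (-20.674,-22.366) [heading=63, draw]
  -- iteration 3/3 --
  FD 13.3: (-20.674,-22.366) -> (-14.636,-10.515) [heading=63, draw]
  LT 108: heading 63 -> 171
  BK 5.8: (-14.636,-10.515) -> (-8.908,-11.423) [heading=171, draw]
]
BK 8.5: (-8.908,-11.423) -> (-0.512,-12.752) [heading=171, draw]
RT 108: heading 171 -> 63
LT 72: heading 63 -> 135
LT 120: heading 135 -> 255
Final: pos=(-0.512,-12.752), heading=255, 8 segment(s) drawn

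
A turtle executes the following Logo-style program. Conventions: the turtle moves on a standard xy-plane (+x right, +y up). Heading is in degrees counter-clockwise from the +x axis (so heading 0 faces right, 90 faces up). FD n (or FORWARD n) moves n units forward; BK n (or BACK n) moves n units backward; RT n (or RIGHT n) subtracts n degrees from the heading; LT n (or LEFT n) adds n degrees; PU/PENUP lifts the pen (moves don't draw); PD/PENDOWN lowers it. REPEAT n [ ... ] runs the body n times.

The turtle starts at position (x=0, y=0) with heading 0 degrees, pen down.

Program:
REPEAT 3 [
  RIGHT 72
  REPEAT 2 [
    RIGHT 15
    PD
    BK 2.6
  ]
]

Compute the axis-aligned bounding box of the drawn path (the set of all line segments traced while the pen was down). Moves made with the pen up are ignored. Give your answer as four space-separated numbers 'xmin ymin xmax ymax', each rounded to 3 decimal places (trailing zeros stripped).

Answer: -0.136 -0.855 5.348 5.14

Derivation:
Executing turtle program step by step:
Start: pos=(0,0), heading=0, pen down
REPEAT 3 [
  -- iteration 1/3 --
  RT 72: heading 0 -> 288
  REPEAT 2 [
    -- iteration 1/2 --
    RT 15: heading 288 -> 273
    PD: pen down
    BK 2.6: (0,0) -> (-0.136,2.596) [heading=273, draw]
    -- iteration 2/2 --
    RT 15: heading 273 -> 258
    PD: pen down
    BK 2.6: (-0.136,2.596) -> (0.404,5.14) [heading=258, draw]
  ]
  -- iteration 2/3 --
  RT 72: heading 258 -> 186
  REPEAT 2 [
    -- iteration 1/2 --
    RT 15: heading 186 -> 171
    PD: pen down
    BK 2.6: (0.404,5.14) -> (2.972,4.733) [heading=171, draw]
    -- iteration 2/2 --
    RT 15: heading 171 -> 156
    PD: pen down
    BK 2.6: (2.972,4.733) -> (5.348,3.675) [heading=156, draw]
  ]
  -- iteration 3/3 --
  RT 72: heading 156 -> 84
  REPEAT 2 [
    -- iteration 1/2 --
    RT 15: heading 84 -> 69
    PD: pen down
    BK 2.6: (5.348,3.675) -> (4.416,1.248) [heading=69, draw]
    -- iteration 2/2 --
    RT 15: heading 69 -> 54
    PD: pen down
    BK 2.6: (4.416,1.248) -> (2.888,-0.855) [heading=54, draw]
  ]
]
Final: pos=(2.888,-0.855), heading=54, 6 segment(s) drawn

Segment endpoints: x in {-0.136, 0, 0.404, 2.888, 2.972, 4.416, 5.348}, y in {-0.855, 0, 1.248, 2.596, 3.675, 4.733, 5.14}
xmin=-0.136, ymin=-0.855, xmax=5.348, ymax=5.14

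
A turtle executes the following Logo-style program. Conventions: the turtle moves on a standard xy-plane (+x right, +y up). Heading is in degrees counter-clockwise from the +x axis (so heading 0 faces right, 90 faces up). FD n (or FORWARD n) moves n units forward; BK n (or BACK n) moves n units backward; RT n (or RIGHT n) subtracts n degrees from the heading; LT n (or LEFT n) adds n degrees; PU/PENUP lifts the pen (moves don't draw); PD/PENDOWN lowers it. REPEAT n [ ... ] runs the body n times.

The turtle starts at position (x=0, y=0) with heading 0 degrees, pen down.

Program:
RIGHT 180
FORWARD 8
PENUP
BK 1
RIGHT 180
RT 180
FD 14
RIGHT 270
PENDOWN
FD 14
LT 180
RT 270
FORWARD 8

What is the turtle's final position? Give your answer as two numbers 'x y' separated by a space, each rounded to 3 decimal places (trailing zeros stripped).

Answer: -29 -14

Derivation:
Executing turtle program step by step:
Start: pos=(0,0), heading=0, pen down
RT 180: heading 0 -> 180
FD 8: (0,0) -> (-8,0) [heading=180, draw]
PU: pen up
BK 1: (-8,0) -> (-7,0) [heading=180, move]
RT 180: heading 180 -> 0
RT 180: heading 0 -> 180
FD 14: (-7,0) -> (-21,0) [heading=180, move]
RT 270: heading 180 -> 270
PD: pen down
FD 14: (-21,0) -> (-21,-14) [heading=270, draw]
LT 180: heading 270 -> 90
RT 270: heading 90 -> 180
FD 8: (-21,-14) -> (-29,-14) [heading=180, draw]
Final: pos=(-29,-14), heading=180, 3 segment(s) drawn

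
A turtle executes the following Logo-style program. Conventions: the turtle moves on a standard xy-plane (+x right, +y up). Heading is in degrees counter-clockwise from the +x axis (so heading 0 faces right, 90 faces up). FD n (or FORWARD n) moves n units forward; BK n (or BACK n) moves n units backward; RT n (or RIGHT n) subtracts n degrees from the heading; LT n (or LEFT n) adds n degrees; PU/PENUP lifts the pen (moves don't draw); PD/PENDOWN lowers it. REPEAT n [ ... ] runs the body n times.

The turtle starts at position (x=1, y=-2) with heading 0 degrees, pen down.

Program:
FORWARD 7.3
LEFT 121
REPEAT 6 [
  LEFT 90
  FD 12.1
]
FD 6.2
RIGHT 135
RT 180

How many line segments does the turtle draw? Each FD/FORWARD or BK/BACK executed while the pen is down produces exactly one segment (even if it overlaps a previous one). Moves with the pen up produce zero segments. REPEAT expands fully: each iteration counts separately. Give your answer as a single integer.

Executing turtle program step by step:
Start: pos=(1,-2), heading=0, pen down
FD 7.3: (1,-2) -> (8.3,-2) [heading=0, draw]
LT 121: heading 0 -> 121
REPEAT 6 [
  -- iteration 1/6 --
  LT 90: heading 121 -> 211
  FD 12.1: (8.3,-2) -> (-2.072,-8.232) [heading=211, draw]
  -- iteration 2/6 --
  LT 90: heading 211 -> 301
  FD 12.1: (-2.072,-8.232) -> (4.16,-18.604) [heading=301, draw]
  -- iteration 3/6 --
  LT 90: heading 301 -> 31
  FD 12.1: (4.16,-18.604) -> (14.532,-12.372) [heading=31, draw]
  -- iteration 4/6 --
  LT 90: heading 31 -> 121
  FD 12.1: (14.532,-12.372) -> (8.3,-2) [heading=121, draw]
  -- iteration 5/6 --
  LT 90: heading 121 -> 211
  FD 12.1: (8.3,-2) -> (-2.072,-8.232) [heading=211, draw]
  -- iteration 6/6 --
  LT 90: heading 211 -> 301
  FD 12.1: (-2.072,-8.232) -> (4.16,-18.604) [heading=301, draw]
]
FD 6.2: (4.16,-18.604) -> (7.353,-23.918) [heading=301, draw]
RT 135: heading 301 -> 166
RT 180: heading 166 -> 346
Final: pos=(7.353,-23.918), heading=346, 8 segment(s) drawn
Segments drawn: 8

Answer: 8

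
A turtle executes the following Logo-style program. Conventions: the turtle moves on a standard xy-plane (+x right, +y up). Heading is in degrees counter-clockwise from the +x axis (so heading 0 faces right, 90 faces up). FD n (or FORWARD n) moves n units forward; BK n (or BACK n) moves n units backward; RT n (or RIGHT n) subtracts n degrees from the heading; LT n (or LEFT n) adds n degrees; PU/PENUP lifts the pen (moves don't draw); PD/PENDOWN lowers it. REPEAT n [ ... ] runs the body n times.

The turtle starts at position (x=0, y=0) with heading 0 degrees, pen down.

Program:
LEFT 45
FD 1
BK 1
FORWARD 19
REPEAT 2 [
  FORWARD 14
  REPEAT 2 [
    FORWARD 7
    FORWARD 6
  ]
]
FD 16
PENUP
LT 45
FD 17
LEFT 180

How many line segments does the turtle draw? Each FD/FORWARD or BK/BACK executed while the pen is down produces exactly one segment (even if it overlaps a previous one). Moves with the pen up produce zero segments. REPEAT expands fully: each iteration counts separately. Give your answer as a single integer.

Executing turtle program step by step:
Start: pos=(0,0), heading=0, pen down
LT 45: heading 0 -> 45
FD 1: (0,0) -> (0.707,0.707) [heading=45, draw]
BK 1: (0.707,0.707) -> (0,0) [heading=45, draw]
FD 19: (0,0) -> (13.435,13.435) [heading=45, draw]
REPEAT 2 [
  -- iteration 1/2 --
  FD 14: (13.435,13.435) -> (23.335,23.335) [heading=45, draw]
  REPEAT 2 [
    -- iteration 1/2 --
    FD 7: (23.335,23.335) -> (28.284,28.284) [heading=45, draw]
    FD 6: (28.284,28.284) -> (32.527,32.527) [heading=45, draw]
    -- iteration 2/2 --
    FD 7: (32.527,32.527) -> (37.477,37.477) [heading=45, draw]
    FD 6: (37.477,37.477) -> (41.719,41.719) [heading=45, draw]
  ]
  -- iteration 2/2 --
  FD 14: (41.719,41.719) -> (51.619,51.619) [heading=45, draw]
  REPEAT 2 [
    -- iteration 1/2 --
    FD 7: (51.619,51.619) -> (56.569,56.569) [heading=45, draw]
    FD 6: (56.569,56.569) -> (60.811,60.811) [heading=45, draw]
    -- iteration 2/2 --
    FD 7: (60.811,60.811) -> (65.761,65.761) [heading=45, draw]
    FD 6: (65.761,65.761) -> (70.004,70.004) [heading=45, draw]
  ]
]
FD 16: (70.004,70.004) -> (81.317,81.317) [heading=45, draw]
PU: pen up
LT 45: heading 45 -> 90
FD 17: (81.317,81.317) -> (81.317,98.317) [heading=90, move]
LT 180: heading 90 -> 270
Final: pos=(81.317,98.317), heading=270, 14 segment(s) drawn
Segments drawn: 14

Answer: 14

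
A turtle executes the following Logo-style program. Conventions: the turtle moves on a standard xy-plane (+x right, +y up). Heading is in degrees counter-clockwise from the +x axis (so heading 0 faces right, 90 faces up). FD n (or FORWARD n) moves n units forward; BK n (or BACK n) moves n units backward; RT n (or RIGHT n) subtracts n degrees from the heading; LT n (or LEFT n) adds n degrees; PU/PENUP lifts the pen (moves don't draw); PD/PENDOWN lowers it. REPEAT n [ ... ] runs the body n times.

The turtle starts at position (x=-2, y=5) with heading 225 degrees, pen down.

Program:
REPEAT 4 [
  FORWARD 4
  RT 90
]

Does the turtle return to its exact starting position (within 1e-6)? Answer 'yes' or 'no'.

Executing turtle program step by step:
Start: pos=(-2,5), heading=225, pen down
REPEAT 4 [
  -- iteration 1/4 --
  FD 4: (-2,5) -> (-4.828,2.172) [heading=225, draw]
  RT 90: heading 225 -> 135
  -- iteration 2/4 --
  FD 4: (-4.828,2.172) -> (-7.657,5) [heading=135, draw]
  RT 90: heading 135 -> 45
  -- iteration 3/4 --
  FD 4: (-7.657,5) -> (-4.828,7.828) [heading=45, draw]
  RT 90: heading 45 -> 315
  -- iteration 4/4 --
  FD 4: (-4.828,7.828) -> (-2,5) [heading=315, draw]
  RT 90: heading 315 -> 225
]
Final: pos=(-2,5), heading=225, 4 segment(s) drawn

Start position: (-2, 5)
Final position: (-2, 5)
Distance = 0; < 1e-6 -> CLOSED

Answer: yes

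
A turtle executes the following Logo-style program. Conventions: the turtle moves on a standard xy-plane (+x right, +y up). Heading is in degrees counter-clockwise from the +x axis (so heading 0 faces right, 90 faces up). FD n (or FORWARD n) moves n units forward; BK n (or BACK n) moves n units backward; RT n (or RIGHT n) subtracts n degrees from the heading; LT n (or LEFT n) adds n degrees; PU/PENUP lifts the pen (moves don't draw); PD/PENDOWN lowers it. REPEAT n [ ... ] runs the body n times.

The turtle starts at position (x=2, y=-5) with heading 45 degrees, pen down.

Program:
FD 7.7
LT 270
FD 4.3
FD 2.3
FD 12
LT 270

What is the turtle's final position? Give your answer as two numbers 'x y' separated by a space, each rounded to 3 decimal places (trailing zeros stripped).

Executing turtle program step by step:
Start: pos=(2,-5), heading=45, pen down
FD 7.7: (2,-5) -> (7.445,0.445) [heading=45, draw]
LT 270: heading 45 -> 315
FD 4.3: (7.445,0.445) -> (10.485,-2.596) [heading=315, draw]
FD 2.3: (10.485,-2.596) -> (12.112,-4.222) [heading=315, draw]
FD 12: (12.112,-4.222) -> (20.597,-12.707) [heading=315, draw]
LT 270: heading 315 -> 225
Final: pos=(20.597,-12.707), heading=225, 4 segment(s) drawn

Answer: 20.597 -12.707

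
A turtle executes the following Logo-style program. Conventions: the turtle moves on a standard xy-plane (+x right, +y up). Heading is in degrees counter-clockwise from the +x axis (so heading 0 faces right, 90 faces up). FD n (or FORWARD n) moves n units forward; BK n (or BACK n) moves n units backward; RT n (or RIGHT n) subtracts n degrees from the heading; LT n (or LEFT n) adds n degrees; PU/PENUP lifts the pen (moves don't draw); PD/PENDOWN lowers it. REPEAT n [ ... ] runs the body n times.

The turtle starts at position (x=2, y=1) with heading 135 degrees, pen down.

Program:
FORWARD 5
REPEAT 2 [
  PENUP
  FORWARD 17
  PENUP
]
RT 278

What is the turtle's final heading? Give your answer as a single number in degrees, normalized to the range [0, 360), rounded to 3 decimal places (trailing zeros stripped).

Answer: 217

Derivation:
Executing turtle program step by step:
Start: pos=(2,1), heading=135, pen down
FD 5: (2,1) -> (-1.536,4.536) [heading=135, draw]
REPEAT 2 [
  -- iteration 1/2 --
  PU: pen up
  FD 17: (-1.536,4.536) -> (-13.556,16.556) [heading=135, move]
  PU: pen up
  -- iteration 2/2 --
  PU: pen up
  FD 17: (-13.556,16.556) -> (-25.577,28.577) [heading=135, move]
  PU: pen up
]
RT 278: heading 135 -> 217
Final: pos=(-25.577,28.577), heading=217, 1 segment(s) drawn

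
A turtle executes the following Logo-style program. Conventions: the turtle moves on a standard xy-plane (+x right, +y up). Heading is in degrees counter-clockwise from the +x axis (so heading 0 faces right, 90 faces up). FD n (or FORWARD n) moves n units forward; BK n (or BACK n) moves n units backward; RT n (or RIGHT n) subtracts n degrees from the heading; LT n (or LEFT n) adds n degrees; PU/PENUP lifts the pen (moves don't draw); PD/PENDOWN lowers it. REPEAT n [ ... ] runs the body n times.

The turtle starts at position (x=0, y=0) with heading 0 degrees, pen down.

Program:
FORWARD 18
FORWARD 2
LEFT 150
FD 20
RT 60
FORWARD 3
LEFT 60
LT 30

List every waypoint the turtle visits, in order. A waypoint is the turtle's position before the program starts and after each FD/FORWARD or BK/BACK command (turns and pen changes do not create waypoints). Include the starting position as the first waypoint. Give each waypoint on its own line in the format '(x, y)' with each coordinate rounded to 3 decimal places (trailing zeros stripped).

Answer: (0, 0)
(18, 0)
(20, 0)
(2.679, 10)
(2.679, 13)

Derivation:
Executing turtle program step by step:
Start: pos=(0,0), heading=0, pen down
FD 18: (0,0) -> (18,0) [heading=0, draw]
FD 2: (18,0) -> (20,0) [heading=0, draw]
LT 150: heading 0 -> 150
FD 20: (20,0) -> (2.679,10) [heading=150, draw]
RT 60: heading 150 -> 90
FD 3: (2.679,10) -> (2.679,13) [heading=90, draw]
LT 60: heading 90 -> 150
LT 30: heading 150 -> 180
Final: pos=(2.679,13), heading=180, 4 segment(s) drawn
Waypoints (5 total):
(0, 0)
(18, 0)
(20, 0)
(2.679, 10)
(2.679, 13)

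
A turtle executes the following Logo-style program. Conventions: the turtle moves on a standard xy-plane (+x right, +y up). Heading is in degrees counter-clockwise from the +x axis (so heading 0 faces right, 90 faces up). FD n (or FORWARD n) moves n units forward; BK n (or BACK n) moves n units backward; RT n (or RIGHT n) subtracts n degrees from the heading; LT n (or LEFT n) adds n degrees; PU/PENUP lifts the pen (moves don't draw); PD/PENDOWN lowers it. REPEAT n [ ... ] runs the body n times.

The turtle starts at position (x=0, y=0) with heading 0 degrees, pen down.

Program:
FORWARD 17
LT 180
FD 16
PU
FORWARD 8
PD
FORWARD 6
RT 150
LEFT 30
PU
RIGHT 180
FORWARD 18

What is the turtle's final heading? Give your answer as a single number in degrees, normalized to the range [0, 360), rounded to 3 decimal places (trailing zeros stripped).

Executing turtle program step by step:
Start: pos=(0,0), heading=0, pen down
FD 17: (0,0) -> (17,0) [heading=0, draw]
LT 180: heading 0 -> 180
FD 16: (17,0) -> (1,0) [heading=180, draw]
PU: pen up
FD 8: (1,0) -> (-7,0) [heading=180, move]
PD: pen down
FD 6: (-7,0) -> (-13,0) [heading=180, draw]
RT 150: heading 180 -> 30
LT 30: heading 30 -> 60
PU: pen up
RT 180: heading 60 -> 240
FD 18: (-13,0) -> (-22,-15.588) [heading=240, move]
Final: pos=(-22,-15.588), heading=240, 3 segment(s) drawn

Answer: 240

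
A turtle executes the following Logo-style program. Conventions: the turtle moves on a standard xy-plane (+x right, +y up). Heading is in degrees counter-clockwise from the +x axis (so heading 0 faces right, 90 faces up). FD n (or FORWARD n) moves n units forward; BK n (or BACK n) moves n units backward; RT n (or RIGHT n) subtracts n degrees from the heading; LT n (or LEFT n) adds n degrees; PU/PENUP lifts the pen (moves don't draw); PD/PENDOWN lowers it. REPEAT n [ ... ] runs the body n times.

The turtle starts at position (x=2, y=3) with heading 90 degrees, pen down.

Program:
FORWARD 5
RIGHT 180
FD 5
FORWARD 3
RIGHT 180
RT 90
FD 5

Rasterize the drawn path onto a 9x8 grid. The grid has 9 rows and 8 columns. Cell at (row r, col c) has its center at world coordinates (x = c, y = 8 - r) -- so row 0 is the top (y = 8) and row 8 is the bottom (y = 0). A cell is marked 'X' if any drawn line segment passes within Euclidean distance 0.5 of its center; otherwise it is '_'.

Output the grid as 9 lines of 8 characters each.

Answer: __X_____
__X_____
__X_____
__X_____
__X_____
__X_____
__X_____
__X_____
__XXXXXX

Derivation:
Segment 0: (2,3) -> (2,8)
Segment 1: (2,8) -> (2,3)
Segment 2: (2,3) -> (2,0)
Segment 3: (2,0) -> (7,0)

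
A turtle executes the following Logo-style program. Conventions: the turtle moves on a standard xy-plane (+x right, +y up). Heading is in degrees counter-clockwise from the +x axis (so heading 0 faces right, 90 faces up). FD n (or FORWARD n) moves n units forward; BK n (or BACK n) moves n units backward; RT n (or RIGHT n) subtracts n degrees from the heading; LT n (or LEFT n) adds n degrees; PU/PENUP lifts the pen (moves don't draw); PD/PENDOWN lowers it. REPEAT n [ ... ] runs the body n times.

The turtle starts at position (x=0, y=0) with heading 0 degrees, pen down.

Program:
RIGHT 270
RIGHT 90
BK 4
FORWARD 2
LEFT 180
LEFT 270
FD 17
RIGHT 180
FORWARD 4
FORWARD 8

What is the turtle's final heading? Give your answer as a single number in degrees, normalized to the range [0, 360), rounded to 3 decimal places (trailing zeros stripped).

Answer: 270

Derivation:
Executing turtle program step by step:
Start: pos=(0,0), heading=0, pen down
RT 270: heading 0 -> 90
RT 90: heading 90 -> 0
BK 4: (0,0) -> (-4,0) [heading=0, draw]
FD 2: (-4,0) -> (-2,0) [heading=0, draw]
LT 180: heading 0 -> 180
LT 270: heading 180 -> 90
FD 17: (-2,0) -> (-2,17) [heading=90, draw]
RT 180: heading 90 -> 270
FD 4: (-2,17) -> (-2,13) [heading=270, draw]
FD 8: (-2,13) -> (-2,5) [heading=270, draw]
Final: pos=(-2,5), heading=270, 5 segment(s) drawn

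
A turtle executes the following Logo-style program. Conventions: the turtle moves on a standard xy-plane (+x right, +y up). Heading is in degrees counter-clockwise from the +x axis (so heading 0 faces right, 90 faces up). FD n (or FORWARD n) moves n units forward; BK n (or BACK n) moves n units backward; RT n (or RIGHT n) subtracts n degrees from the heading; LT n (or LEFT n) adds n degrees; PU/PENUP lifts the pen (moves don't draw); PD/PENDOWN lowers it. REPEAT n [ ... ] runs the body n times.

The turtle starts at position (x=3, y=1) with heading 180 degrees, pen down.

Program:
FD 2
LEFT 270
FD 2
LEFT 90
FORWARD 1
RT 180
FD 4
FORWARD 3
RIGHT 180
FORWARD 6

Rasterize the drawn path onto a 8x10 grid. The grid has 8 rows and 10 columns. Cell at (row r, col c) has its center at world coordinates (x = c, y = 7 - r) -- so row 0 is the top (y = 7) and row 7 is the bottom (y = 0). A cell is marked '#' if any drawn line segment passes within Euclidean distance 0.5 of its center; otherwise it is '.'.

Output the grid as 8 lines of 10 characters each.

Segment 0: (3,1) -> (1,1)
Segment 1: (1,1) -> (1,3)
Segment 2: (1,3) -> (0,3)
Segment 3: (0,3) -> (4,3)
Segment 4: (4,3) -> (7,3)
Segment 5: (7,3) -> (1,3)

Answer: ..........
..........
..........
..........
########..
.#........
.###......
..........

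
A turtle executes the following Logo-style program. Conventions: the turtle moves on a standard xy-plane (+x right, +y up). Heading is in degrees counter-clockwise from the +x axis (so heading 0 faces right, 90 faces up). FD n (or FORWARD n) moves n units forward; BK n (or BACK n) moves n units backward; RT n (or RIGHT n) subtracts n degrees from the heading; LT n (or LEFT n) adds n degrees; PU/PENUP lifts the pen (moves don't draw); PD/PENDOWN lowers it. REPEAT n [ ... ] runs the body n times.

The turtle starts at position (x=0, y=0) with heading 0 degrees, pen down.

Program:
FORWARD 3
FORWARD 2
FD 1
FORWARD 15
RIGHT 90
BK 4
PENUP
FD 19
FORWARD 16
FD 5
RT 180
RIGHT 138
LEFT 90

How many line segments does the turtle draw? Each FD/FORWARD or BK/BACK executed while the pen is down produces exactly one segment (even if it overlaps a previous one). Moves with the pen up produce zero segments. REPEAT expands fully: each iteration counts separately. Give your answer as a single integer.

Answer: 5

Derivation:
Executing turtle program step by step:
Start: pos=(0,0), heading=0, pen down
FD 3: (0,0) -> (3,0) [heading=0, draw]
FD 2: (3,0) -> (5,0) [heading=0, draw]
FD 1: (5,0) -> (6,0) [heading=0, draw]
FD 15: (6,0) -> (21,0) [heading=0, draw]
RT 90: heading 0 -> 270
BK 4: (21,0) -> (21,4) [heading=270, draw]
PU: pen up
FD 19: (21,4) -> (21,-15) [heading=270, move]
FD 16: (21,-15) -> (21,-31) [heading=270, move]
FD 5: (21,-31) -> (21,-36) [heading=270, move]
RT 180: heading 270 -> 90
RT 138: heading 90 -> 312
LT 90: heading 312 -> 42
Final: pos=(21,-36), heading=42, 5 segment(s) drawn
Segments drawn: 5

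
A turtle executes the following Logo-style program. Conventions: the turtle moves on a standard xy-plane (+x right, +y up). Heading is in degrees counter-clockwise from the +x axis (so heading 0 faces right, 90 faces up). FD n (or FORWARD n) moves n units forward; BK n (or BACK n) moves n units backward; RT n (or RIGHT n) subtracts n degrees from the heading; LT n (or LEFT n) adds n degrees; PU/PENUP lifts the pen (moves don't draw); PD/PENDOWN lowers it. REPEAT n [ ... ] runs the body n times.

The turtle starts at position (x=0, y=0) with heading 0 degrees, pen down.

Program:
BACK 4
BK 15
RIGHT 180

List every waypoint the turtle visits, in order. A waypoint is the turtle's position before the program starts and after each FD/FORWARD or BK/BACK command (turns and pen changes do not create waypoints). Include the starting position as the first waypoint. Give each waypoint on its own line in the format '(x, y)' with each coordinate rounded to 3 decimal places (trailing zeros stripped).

Executing turtle program step by step:
Start: pos=(0,0), heading=0, pen down
BK 4: (0,0) -> (-4,0) [heading=0, draw]
BK 15: (-4,0) -> (-19,0) [heading=0, draw]
RT 180: heading 0 -> 180
Final: pos=(-19,0), heading=180, 2 segment(s) drawn
Waypoints (3 total):
(0, 0)
(-4, 0)
(-19, 0)

Answer: (0, 0)
(-4, 0)
(-19, 0)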